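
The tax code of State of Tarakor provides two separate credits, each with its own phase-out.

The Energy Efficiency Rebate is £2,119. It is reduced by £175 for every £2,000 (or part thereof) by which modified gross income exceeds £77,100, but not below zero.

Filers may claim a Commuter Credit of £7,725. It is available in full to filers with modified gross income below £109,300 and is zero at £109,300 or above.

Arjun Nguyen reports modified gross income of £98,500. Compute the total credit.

Energy Efficiency Rebate: income exceeds £77,100 by £21,400, which is 11 full-or-partial £2,000 increments; reduction = 11 × £175 = £1,925, leaving £194.
Commuter Credit: £98,500 is below the £109,300 cutoff, so the full £7,725 applies.
Total: £194 + £7,725 = £7,919.

£7,919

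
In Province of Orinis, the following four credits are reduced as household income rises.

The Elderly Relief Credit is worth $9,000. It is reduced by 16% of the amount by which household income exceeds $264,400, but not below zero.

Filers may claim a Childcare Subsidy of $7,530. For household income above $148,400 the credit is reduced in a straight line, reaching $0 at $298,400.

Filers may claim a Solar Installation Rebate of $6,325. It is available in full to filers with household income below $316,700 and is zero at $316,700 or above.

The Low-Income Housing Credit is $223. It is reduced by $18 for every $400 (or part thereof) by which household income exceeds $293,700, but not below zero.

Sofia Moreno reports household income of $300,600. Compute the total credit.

$9,533

Elderly Relief Credit: 16% of the $36,200 excess over $264,400 is $5,792; credit = $9,000 − $5,792 = $3,208.
Childcare Subsidy: $300,600 is at or above $298,400, so the credit is $0.
Solar Installation Rebate: $300,600 is below the $316,700 cutoff, so the full $6,325 applies.
Low-Income Housing Credit: income exceeds $293,700 by $6,900 → 18 increments × $18 = $324 ≥ base, so the credit is $0.
Total: $3,208 + $0 + $6,325 + $0 = $9,533.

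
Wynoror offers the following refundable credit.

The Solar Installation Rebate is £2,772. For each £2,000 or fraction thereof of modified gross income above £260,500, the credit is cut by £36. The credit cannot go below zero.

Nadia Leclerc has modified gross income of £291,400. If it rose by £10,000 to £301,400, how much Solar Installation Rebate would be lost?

At £291,400 — income exceeds £260,500 by £30,900, which is 16 full-or-partial £2,000 increments; reduction = 16 × £36 = £576, leaving £2,196.
At £301,400 — income exceeds £260,500 by £40,900, which is 21 full-or-partial £2,000 increments; reduction = 21 × £36 = £756, leaving £2,016.
Lost: £2,196 − £2,016 = £180.

£180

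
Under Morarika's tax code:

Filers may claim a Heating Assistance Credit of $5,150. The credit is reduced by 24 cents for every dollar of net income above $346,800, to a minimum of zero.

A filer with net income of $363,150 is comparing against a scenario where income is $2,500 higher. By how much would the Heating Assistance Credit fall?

At $363,150 — 24% of the $16,350 excess over $346,800 is $3,924; credit = $5,150 − $3,924 = $1,226.
At $365,650 — 24% of the $18,850 excess over $346,800 is $4,524; credit = $5,150 − $4,524 = $626.
Lost: $1,226 − $626 = $600.

$600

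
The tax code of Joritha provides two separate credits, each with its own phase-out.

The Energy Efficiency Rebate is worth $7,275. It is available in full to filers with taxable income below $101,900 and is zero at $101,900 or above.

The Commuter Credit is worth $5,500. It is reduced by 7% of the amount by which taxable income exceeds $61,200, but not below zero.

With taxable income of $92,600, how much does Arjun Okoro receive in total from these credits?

$10,577

Energy Efficiency Rebate: $92,600 is below the $101,900 cutoff, so the full $7,275 applies.
Commuter Credit: 7% of the $31,400 excess over $61,200 is $2,198; credit = $5,500 − $2,198 = $3,302.
Total: $7,275 + $3,302 = $10,577.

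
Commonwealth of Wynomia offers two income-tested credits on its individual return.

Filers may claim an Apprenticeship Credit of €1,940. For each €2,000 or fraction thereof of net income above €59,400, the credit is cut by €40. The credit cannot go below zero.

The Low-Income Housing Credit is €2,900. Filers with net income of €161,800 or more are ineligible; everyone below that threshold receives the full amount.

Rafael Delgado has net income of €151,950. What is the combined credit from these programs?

€2,960

Apprenticeship Credit: income exceeds €59,400 by €92,550, which is 47 full-or-partial €2,000 increments; reduction = 47 × €40 = €1,880, leaving €60.
Low-Income Housing Credit: €151,950 is below the €161,800 cutoff, so the full €2,900 applies.
Total: €60 + €2,900 = €2,960.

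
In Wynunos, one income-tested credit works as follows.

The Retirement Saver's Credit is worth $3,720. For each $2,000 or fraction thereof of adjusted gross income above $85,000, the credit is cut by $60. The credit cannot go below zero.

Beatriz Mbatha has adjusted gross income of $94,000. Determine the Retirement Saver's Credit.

$3,420

Retirement Saver's Credit: income exceeds $85,000 by $9,000, which is 5 full-or-partial $2,000 increments; reduction = 5 × $60 = $300, leaving $3,420.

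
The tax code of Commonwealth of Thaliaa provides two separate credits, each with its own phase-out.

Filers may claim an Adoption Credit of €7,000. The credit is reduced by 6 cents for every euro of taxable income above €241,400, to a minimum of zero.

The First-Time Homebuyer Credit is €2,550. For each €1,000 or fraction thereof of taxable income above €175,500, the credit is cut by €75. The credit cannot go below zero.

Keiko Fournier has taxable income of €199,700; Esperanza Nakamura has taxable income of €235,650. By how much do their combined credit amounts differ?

€675

Keiko (€199,700): Adoption Credit: €199,700 is at or below the €241,400 threshold, so the full €7,000 applies. First-Time Homebuyer Credit: income exceeds €175,500 by €24,200, which is 25 full-or-partial €1,000 increments; reduction = 25 × €75 = €1,875, leaving €675. total €7,000 + €675 = €7,675
Esperanza (€235,650): Adoption Credit: €235,650 is at or below the €241,400 threshold, so the full €7,000 applies. First-Time Homebuyer Credit: income exceeds €175,500 by €60,150 → 61 increments × €75 = €4,575 ≥ base, so the credit is €0. total €7,000 + €0 = €7,000
Difference: |€7,675 − €7,000| = €675.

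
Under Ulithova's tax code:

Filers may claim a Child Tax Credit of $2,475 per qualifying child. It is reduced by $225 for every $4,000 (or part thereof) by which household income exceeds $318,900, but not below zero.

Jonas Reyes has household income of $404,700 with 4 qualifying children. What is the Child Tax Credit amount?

$4,950

Child Tax Credit: base = 4 × $2,475 = $9,900. income exceeds $318,900 by $85,800, which is 22 full-or-partial $4,000 increments; reduction = 22 × $225 = $4,950, leaving $4,950.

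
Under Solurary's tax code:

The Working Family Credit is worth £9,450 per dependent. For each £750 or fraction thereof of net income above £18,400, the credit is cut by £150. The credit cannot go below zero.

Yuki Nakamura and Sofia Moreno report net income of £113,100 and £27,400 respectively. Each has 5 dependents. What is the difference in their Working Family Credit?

£17,250

Yuki (£113,100): Working Family Credit: base = 5 × £9,450 = £47,250. income exceeds £18,400 by £94,700, which is 127 full-or-partial £750 increments; reduction = 127 × £150 = £19,050, leaving £28,200.
Sofia (£27,400): Working Family Credit: base = 5 × £9,450 = £47,250. income exceeds £18,400 by £9,000, which is 12 full-or-partial £750 increments; reduction = 12 × £150 = £1,800, leaving £45,450.
Difference: |£28,200 − £45,450| = £17,250.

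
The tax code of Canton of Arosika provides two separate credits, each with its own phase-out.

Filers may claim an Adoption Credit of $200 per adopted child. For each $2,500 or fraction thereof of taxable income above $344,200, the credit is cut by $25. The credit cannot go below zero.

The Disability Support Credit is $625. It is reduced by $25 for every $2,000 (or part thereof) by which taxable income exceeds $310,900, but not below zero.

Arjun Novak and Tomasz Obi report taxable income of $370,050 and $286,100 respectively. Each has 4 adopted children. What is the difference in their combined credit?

$900

Arjun ($370,050): Adoption Credit: base = 4 × $200 = $800. income exceeds $344,200 by $25,850, which is 11 full-or-partial $2,500 increments; reduction = 11 × $25 = $275, leaving $525. Disability Support Credit: income exceeds $310,900 by $59,150 → 30 increments × $25 = $750 ≥ base, so the credit is $0. total $525 + $0 = $525
Tomasz ($286,100): Adoption Credit: base = 4 × $200 = $800. $286,100 is at or below the $344,200 threshold, so the full $800 applies. Disability Support Credit: $286,100 is at or below the $310,900 threshold, so the full $625 applies. total $800 + $625 = $1,425
Difference: |$525 − $1,425| = $900.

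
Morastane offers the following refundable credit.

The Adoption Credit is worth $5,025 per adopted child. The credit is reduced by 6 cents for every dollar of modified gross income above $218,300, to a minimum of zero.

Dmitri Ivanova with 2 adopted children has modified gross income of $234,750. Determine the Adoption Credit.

$9,063

Adoption Credit: base = 2 × $5,025 = $10,050. 6% of the $16,450 excess over $218,300 is $987; credit = $10,050 − $987 = $9,063.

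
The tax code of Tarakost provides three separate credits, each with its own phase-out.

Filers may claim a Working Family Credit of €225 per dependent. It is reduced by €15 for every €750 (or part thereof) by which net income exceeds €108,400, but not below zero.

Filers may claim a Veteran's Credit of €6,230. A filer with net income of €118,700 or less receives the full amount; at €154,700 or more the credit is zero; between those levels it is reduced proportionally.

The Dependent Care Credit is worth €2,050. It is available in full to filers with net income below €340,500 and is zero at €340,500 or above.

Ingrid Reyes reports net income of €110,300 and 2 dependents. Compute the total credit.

€8,685

Working Family Credit: base = 2 × €225 = €450. income exceeds €108,400 by €1,900, which is 3 full-or-partial €750 increments; reduction = 3 × €15 = €45, leaving €405.
Veteran's Credit: €110,300 is at or below the €118,700 threshold, so the full €6,230 applies.
Dependent Care Credit: €110,300 is below the €340,500 cutoff, so the full €2,050 applies.
Total: €405 + €6,230 + €2,050 = €8,685.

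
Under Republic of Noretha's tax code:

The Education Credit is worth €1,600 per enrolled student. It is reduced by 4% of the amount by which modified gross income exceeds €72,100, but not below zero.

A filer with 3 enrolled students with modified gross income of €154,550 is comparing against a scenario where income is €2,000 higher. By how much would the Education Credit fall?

At €154,550 — base = 3 × €1,600 = €4,800. 4% of the €82,450 excess over €72,100 is €3,298; credit = €4,800 − €3,298 = €1,502.
At €156,550 — base = 3 × €1,600 = €4,800. 4% of the €84,450 excess over €72,100 is €3,378; credit = €4,800 − €3,378 = €1,422.
Lost: €1,502 − €1,422 = €80.

€80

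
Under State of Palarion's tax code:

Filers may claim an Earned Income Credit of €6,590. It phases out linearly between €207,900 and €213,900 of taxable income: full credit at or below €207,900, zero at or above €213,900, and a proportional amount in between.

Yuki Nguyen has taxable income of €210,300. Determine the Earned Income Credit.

€3,954

Earned Income Credit: €210,300 is €2,400 into a €6,000 phase-out range, leaving 3,600/6,000 of the credit: €6,590 × 3,600/6,000 = €3,954.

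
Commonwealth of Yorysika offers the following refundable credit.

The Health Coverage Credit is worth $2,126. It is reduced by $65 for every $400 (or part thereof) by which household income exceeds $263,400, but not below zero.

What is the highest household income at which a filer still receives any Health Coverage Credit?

After 32 increments the reduction is 32 × $65 = $2,080, leaving $46; one more increment wipes it out. Increment 32 ends at excess 32 × $400 = $12,800, so the highest qualifying income is $263,400 + $12,800 = $276,200.

$276,200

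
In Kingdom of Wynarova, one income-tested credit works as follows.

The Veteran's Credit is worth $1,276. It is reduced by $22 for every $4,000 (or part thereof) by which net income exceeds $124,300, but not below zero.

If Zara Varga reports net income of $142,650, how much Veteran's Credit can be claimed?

Veteran's Credit: income exceeds $124,300 by $18,350, which is 5 full-or-partial $4,000 increments; reduction = 5 × $22 = $110, leaving $1,166.

$1,166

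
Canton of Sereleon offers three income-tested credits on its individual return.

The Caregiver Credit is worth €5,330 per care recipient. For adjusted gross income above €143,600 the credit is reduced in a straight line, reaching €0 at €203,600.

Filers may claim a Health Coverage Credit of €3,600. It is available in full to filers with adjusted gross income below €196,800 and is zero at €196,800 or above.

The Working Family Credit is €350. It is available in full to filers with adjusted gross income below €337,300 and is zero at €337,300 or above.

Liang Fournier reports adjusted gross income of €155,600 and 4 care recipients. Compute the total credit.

€21,006

Caregiver Credit: base = 4 × €5,330 = €21,320. €155,600 is €12,000 into a €60,000 phase-out range, leaving 48,000/60,000 of the credit: €21,320 × 48,000/60,000 = €17,056.
Health Coverage Credit: €155,600 is below the €196,800 cutoff, so the full €3,600 applies.
Working Family Credit: €155,600 is below the €337,300 cutoff, so the full €350 applies.
Total: €17,056 + €3,600 + €350 = €21,006.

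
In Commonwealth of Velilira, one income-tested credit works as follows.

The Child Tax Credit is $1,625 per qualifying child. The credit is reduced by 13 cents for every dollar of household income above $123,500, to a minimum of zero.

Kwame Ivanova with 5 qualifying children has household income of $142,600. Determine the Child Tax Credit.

Child Tax Credit: base = 5 × $1,625 = $8,125. 13% of the $19,100 excess over $123,500 is $2,483; credit = $8,125 − $2,483 = $5,642.

$5,642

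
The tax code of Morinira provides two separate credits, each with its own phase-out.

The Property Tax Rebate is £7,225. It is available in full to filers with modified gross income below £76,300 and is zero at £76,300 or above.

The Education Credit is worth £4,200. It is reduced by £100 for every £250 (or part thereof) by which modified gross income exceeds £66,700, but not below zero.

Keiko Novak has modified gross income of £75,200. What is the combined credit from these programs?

Property Tax Rebate: £75,200 is below the £76,300 cutoff, so the full £7,225 applies.
Education Credit: income exceeds £66,700 by £8,500, which is 34 full-or-partial £250 increments; reduction = 34 × £100 = £3,400, leaving £800.
Total: £7,225 + £800 = £8,025.

£8,025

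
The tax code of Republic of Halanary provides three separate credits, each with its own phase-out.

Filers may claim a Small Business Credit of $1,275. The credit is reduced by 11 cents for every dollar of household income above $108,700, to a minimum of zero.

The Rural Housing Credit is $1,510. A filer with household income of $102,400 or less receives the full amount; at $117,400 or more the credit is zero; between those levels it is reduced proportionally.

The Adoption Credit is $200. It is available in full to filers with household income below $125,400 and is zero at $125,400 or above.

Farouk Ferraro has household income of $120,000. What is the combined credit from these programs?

Small Business Credit: 11% of the $11,300 excess over $108,700 is $1,243; credit = $1,275 − $1,243 = $32.
Rural Housing Credit: $120,000 is at or above $117,400, so the credit is $0.
Adoption Credit: $120,000 is below the $125,400 cutoff, so the full $200 applies.
Total: $32 + $0 + $200 = $232.

$232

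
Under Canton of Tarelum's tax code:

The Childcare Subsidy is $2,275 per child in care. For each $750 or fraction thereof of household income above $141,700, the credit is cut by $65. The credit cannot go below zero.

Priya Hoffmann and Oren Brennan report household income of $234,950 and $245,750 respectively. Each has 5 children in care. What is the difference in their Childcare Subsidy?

Priya ($234,950): Childcare Subsidy: base = 5 × $2,275 = $11,375. income exceeds $141,700 by $93,250, which is 125 full-or-partial $750 increments; reduction = 125 × $65 = $8,125, leaving $3,250.
Oren ($245,750): Childcare Subsidy: base = 5 × $2,275 = $11,375. income exceeds $141,700 by $104,050, which is 139 full-or-partial $750 increments; reduction = 139 × $65 = $9,035, leaving $2,340.
Difference: |$3,250 − $2,340| = $910.

$910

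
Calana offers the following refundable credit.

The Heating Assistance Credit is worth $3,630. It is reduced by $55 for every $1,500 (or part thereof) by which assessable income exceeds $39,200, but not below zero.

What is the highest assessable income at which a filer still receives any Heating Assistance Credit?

After 65 increments the reduction is 65 × $55 = $3,575, leaving $55; one more increment wipes it out. Increment 65 ends at excess 65 × $1,500 = $97,500, so the highest qualifying income is $39,200 + $97,500 = $136,700.

$136,700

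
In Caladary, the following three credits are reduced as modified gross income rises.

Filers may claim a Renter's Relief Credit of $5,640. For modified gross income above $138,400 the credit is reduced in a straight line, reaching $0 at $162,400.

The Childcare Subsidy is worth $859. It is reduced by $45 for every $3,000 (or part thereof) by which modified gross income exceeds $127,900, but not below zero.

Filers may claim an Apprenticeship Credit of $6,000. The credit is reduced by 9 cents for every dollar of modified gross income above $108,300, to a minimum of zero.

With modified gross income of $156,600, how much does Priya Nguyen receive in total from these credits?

Renter's Relief Credit: $156,600 is $18,200 into a $24,000 phase-out range, leaving 5,800/24,000 of the credit: $5,640 × 5,800/24,000 = $1,363.
Childcare Subsidy: income exceeds $127,900 by $28,700, which is 10 full-or-partial $3,000 increments; reduction = 10 × $45 = $450, leaving $409.
Apprenticeship Credit: 9% of the $48,300 excess over $108,300 is $4,347; credit = $6,000 − $4,347 = $1,653.
Total: $1,363 + $409 + $1,653 = $3,425.

$3,425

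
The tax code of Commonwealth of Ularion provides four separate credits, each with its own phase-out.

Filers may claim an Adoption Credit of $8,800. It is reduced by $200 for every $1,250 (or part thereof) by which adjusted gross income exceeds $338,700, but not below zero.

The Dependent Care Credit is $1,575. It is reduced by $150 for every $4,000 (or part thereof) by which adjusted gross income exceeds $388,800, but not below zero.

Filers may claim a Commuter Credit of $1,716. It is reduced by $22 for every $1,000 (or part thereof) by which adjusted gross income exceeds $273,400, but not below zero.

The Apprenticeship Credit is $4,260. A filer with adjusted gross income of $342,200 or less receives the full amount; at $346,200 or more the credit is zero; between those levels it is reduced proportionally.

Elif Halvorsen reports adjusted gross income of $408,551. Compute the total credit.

Adoption Credit: income exceeds $338,700 by $69,851 → 56 increments × $200 = $11,200 ≥ base, so the credit is $0.
Dependent Care Credit: income exceeds $388,800 by $19,751, which is 5 full-or-partial $4,000 increments; reduction = 5 × $150 = $750, leaving $825.
Commuter Credit: income exceeds $273,400 by $135,151 → 136 increments × $22 = $2,992 ≥ base, so the credit is $0.
Apprenticeship Credit: $408,551 is at or above $346,200, so the credit is $0.
Total: $0 + $825 + $0 + $0 = $825.

$825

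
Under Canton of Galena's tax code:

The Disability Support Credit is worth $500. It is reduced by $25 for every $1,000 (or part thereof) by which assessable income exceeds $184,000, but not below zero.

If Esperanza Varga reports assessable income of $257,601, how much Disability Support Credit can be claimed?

$0

Disability Support Credit: income exceeds $184,000 by $73,601 → 74 increments × $25 = $1,850 ≥ base, so the credit is $0.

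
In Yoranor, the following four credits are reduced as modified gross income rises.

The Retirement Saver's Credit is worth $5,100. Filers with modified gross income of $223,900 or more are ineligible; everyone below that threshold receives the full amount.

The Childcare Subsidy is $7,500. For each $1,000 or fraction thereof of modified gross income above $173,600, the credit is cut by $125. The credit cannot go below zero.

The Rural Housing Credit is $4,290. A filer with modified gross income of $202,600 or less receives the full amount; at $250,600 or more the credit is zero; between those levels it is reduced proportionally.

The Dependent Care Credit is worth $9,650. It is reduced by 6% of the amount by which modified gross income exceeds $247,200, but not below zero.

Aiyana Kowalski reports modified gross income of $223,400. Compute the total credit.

$18,431

Retirement Saver's Credit: $223,400 is below the $223,900 cutoff, so the full $5,100 applies.
Childcare Subsidy: income exceeds $173,600 by $49,800, which is 50 full-or-partial $1,000 increments; reduction = 50 × $125 = $6,250, leaving $1,250.
Rural Housing Credit: $223,400 is $20,800 into a $48,000 phase-out range, leaving 27,200/48,000 of the credit: $4,290 × 27,200/48,000 = $2,431.
Dependent Care Credit: $223,400 is at or below the $247,200 threshold, so the full $9,650 applies.
Total: $5,100 + $1,250 + $2,431 + $9,650 = $18,431.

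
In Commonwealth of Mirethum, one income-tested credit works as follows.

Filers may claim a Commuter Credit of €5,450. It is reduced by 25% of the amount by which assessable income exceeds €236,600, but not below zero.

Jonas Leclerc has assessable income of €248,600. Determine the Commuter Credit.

€2,450

Commuter Credit: 25% of the €12,000 excess over €236,600 is €3,000; credit = €5,450 − €3,000 = €2,450.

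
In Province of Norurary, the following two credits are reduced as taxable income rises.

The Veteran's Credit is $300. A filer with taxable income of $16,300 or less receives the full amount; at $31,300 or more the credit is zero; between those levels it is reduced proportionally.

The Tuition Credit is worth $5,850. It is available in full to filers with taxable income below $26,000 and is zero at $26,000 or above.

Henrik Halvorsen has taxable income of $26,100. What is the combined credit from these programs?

$104

Veteran's Credit: $26,100 is $9,800 into a $15,000 phase-out range, leaving 5,200/15,000 of the credit: $300 × 5,200/15,000 = $104.
Tuition Credit: $26,100 meets or exceeds the $26,000 cutoff, so the credit is $0.
Total: $104 + $0 = $104.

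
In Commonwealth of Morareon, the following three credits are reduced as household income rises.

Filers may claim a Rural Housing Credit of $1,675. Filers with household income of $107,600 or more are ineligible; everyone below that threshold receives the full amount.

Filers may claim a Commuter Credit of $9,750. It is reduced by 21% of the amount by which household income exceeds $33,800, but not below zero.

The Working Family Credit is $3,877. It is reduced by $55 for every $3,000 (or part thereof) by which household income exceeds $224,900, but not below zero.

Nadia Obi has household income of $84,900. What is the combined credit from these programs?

$5,552

Rural Housing Credit: $84,900 is below the $107,600 cutoff, so the full $1,675 applies.
Commuter Credit: 21% of the $51,100 excess over $33,800 is $10,731 ≥ base, so the credit is $0.
Working Family Credit: $84,900 is at or below the $224,900 threshold, so the full $3,877 applies.
Total: $1,675 + $0 + $3,877 = $5,552.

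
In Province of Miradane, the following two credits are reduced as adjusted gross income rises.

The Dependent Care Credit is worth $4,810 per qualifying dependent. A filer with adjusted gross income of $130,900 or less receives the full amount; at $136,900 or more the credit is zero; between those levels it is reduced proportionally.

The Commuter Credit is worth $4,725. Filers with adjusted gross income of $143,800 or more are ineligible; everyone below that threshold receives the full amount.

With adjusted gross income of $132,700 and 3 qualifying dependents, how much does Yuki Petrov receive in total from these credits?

$14,826

Dependent Care Credit: base = 3 × $4,810 = $14,430. $132,700 is $1,800 into a $6,000 phase-out range, leaving 4,200/6,000 of the credit: $14,430 × 4,200/6,000 = $10,101.
Commuter Credit: $132,700 is below the $143,800 cutoff, so the full $4,725 applies.
Total: $10,101 + $4,725 = $14,826.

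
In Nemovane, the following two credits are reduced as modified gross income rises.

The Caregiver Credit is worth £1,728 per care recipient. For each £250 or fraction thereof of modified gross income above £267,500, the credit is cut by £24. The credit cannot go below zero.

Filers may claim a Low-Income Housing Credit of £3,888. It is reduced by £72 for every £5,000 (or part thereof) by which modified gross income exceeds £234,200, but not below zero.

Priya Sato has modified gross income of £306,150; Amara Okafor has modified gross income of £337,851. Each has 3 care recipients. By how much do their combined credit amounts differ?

Priya (£306,150): Caregiver Credit: base = 3 × £1,728 = £5,184. income exceeds £267,500 by £38,650, which is 155 full-or-partial £250 increments; reduction = 155 × £24 = £3,720, leaving £1,464. Low-Income Housing Credit: income exceeds £234,200 by £71,950, which is 15 full-or-partial £5,000 increments; reduction = 15 × £72 = £1,080, leaving £2,808. total £1,464 + £2,808 = £4,272
Amara (£337,851): Caregiver Credit: base = 3 × £1,728 = £5,184. income exceeds £267,500 by £70,351 → 282 increments × £24 = £6,768 ≥ base, so the credit is £0. Low-Income Housing Credit: income exceeds £234,200 by £103,651, which is 21 full-or-partial £5,000 increments; reduction = 21 × £72 = £1,512, leaving £2,376. total £0 + £2,376 = £2,376
Difference: |£4,272 − £2,376| = £1,896.

£1,896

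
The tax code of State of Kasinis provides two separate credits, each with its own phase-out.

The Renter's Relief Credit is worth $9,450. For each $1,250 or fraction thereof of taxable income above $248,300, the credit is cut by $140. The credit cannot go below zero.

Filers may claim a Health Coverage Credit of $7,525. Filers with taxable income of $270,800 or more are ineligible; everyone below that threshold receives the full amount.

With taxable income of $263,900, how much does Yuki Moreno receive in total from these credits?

$15,155

Renter's Relief Credit: income exceeds $248,300 by $15,600, which is 13 full-or-partial $1,250 increments; reduction = 13 × $140 = $1,820, leaving $7,630.
Health Coverage Credit: $263,900 is below the $270,800 cutoff, so the full $7,525 applies.
Total: $7,630 + $7,525 = $15,155.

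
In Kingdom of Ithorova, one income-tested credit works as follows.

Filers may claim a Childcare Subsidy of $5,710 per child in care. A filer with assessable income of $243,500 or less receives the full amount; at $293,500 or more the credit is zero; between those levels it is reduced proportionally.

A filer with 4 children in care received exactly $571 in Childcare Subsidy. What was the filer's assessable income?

$292,250

Full credit = 4 × $5,710 = $22,840.
$571 is 571/22,840 of the full $22,840, so 22,269/22,840 of the $50,000 range has been used: income = $243,500 + $50,000 × 22,269/22,840 = $292,250.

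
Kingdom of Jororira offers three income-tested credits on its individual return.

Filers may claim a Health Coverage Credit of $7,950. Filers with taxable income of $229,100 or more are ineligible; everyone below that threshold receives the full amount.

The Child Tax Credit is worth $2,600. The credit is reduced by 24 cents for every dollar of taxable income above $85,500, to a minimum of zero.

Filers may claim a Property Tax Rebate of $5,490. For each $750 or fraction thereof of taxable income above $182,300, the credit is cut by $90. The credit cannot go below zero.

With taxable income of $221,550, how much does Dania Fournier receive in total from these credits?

Health Coverage Credit: $221,550 is below the $229,100 cutoff, so the full $7,950 applies.
Child Tax Credit: 24% of the $136,050 excess over $85,500 is $32,652 ≥ base, so the credit is $0.
Property Tax Rebate: income exceeds $182,300 by $39,250, which is 53 full-or-partial $750 increments; reduction = 53 × $90 = $4,770, leaving $720.
Total: $7,950 + $0 + $720 = $8,670.

$8,670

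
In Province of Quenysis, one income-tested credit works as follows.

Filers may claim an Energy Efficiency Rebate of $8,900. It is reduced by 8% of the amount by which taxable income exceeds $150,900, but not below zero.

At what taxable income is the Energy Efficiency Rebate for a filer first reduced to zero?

$262,150

The credit falls by 8% of each dollar above $150,900, so it reaches zero when the excess is $8,900 / 8% = $111,250: income = $150,900 + $111,250 = $262,150.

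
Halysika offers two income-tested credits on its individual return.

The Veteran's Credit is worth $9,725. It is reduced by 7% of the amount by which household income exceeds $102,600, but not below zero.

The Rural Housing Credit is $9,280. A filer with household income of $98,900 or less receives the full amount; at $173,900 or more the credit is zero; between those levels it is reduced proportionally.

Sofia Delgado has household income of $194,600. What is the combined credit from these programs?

Veteran's Credit: 7% of the $92,000 excess over $102,600 is $6,440; credit = $9,725 − $6,440 = $3,285.
Rural Housing Credit: $194,600 is at or above $173,900, so the credit is $0.
Total: $3,285 + $0 = $3,285.

$3,285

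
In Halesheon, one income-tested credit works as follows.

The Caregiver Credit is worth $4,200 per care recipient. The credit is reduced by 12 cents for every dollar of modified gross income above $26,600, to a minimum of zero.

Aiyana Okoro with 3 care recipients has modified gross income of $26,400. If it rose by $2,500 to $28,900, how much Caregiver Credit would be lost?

At $26,400 — base = 3 × $4,200 = $12,600. $26,400 is at or below the $26,600 threshold, so the full $12,600 applies.
At $28,900 — base = 3 × $4,200 = $12,600. 12% of the $2,300 excess over $26,600 is $276; credit = $12,600 − $276 = $12,324.
Lost: $12,600 − $12,324 = $276.

$276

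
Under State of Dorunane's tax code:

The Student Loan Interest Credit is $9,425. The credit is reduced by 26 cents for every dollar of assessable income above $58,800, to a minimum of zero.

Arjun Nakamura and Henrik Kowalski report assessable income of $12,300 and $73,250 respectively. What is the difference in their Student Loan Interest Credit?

Arjun ($12,300): Student Loan Interest Credit: $12,300 is at or below the $58,800 threshold, so the full $9,425 applies.
Henrik ($73,250): Student Loan Interest Credit: 26% of the $14,450 excess over $58,800 is $3,757; credit = $9,425 − $3,757 = $5,668.
Difference: |$9,425 − $5,668| = $3,757.

$3,757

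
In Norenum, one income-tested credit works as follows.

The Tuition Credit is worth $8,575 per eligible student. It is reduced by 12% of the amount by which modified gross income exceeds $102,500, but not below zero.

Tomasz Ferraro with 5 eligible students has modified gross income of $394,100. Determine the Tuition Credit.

Tuition Credit: base = 5 × $8,575 = $42,875. 12% of the $291,600 excess over $102,500 is $34,992; credit = $42,875 − $34,992 = $7,883.

$7,883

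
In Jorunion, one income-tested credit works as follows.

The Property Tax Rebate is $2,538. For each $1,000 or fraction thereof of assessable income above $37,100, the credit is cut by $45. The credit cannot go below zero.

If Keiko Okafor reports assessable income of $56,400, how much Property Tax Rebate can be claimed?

$1,638

Property Tax Rebate: income exceeds $37,100 by $19,300, which is 20 full-or-partial $1,000 increments; reduction = 20 × $45 = $900, leaving $1,638.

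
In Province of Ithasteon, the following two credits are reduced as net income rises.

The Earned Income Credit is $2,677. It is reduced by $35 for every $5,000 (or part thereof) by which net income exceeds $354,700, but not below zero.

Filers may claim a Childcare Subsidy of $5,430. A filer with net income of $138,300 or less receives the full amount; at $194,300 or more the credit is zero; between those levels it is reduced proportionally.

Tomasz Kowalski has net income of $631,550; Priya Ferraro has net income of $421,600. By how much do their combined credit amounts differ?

$1,470

Tomasz ($631,550): Earned Income Credit: income exceeds $354,700 by $276,850, which is 56 full-or-partial $5,000 increments; reduction = 56 × $35 = $1,960, leaving $717. Childcare Subsidy: $631,550 is at or above $194,300, so the credit is $0. total $717 + $0 = $717
Priya ($421,600): Earned Income Credit: income exceeds $354,700 by $66,900, which is 14 full-or-partial $5,000 increments; reduction = 14 × $35 = $490, leaving $2,187. Childcare Subsidy: $421,600 is at or above $194,300, so the credit is $0. total $2,187 + $0 = $2,187
Difference: |$717 − $2,187| = $1,470.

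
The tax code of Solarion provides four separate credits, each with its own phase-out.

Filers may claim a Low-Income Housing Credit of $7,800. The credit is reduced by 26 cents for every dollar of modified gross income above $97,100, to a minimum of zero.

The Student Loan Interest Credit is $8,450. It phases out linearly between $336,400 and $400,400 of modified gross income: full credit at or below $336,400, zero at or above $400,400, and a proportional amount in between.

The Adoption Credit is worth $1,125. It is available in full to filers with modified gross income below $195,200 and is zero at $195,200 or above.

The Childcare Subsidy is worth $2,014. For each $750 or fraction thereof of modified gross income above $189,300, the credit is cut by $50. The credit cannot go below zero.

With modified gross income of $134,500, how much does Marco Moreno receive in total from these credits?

Low-Income Housing Credit: 26% of the $37,400 excess over $97,100 is $9,724 ≥ base, so the credit is $0.
Student Loan Interest Credit: $134,500 is at or below the $336,400 threshold, so the full $8,450 applies.
Adoption Credit: $134,500 is below the $195,200 cutoff, so the full $1,125 applies.
Childcare Subsidy: $134,500 is at or below the $189,300 threshold, so the full $2,014 applies.
Total: $0 + $8,450 + $1,125 + $2,014 = $11,589.

$11,589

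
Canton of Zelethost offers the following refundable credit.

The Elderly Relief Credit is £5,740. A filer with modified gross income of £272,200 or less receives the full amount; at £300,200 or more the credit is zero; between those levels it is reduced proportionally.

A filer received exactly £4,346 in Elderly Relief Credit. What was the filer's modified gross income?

£279,000

£4,346 is 4,346/5,740 of the full £5,740, so 1,394/5,740 of the £28,000 range has been used: income = £272,200 + £28,000 × 1,394/5,740 = £279,000.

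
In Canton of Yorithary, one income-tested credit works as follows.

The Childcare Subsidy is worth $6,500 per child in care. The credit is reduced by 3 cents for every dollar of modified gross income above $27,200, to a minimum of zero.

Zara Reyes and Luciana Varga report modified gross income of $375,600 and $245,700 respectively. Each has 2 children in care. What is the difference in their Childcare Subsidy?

Zara ($375,600): Childcare Subsidy: base = 2 × $6,500 = $13,000. 3% of the $348,400 excess over $27,200 is $10,452; credit = $13,000 − $10,452 = $2,548.
Luciana ($245,700): Childcare Subsidy: base = 2 × $6,500 = $13,000. 3% of the $218,500 excess over $27,200 is $6,555; credit = $13,000 − $6,555 = $6,445.
Difference: |$2,548 − $6,445| = $3,897.

$3,897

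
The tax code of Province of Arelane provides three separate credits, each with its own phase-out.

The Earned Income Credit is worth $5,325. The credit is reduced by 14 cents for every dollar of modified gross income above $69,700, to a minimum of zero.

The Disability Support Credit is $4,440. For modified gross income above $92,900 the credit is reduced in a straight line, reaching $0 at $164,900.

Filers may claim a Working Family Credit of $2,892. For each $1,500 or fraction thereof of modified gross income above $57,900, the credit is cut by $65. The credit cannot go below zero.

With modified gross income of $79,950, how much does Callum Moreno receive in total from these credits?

$10,247

Earned Income Credit: 14% of the $10,250 excess over $69,700 is $1,435; credit = $5,325 − $1,435 = $3,890.
Disability Support Credit: $79,950 is at or below the $92,900 threshold, so the full $4,440 applies.
Working Family Credit: income exceeds $57,900 by $22,050, which is 15 full-or-partial $1,500 increments; reduction = 15 × $65 = $975, leaving $1,917.
Total: $3,890 + $4,440 + $1,917 = $10,247.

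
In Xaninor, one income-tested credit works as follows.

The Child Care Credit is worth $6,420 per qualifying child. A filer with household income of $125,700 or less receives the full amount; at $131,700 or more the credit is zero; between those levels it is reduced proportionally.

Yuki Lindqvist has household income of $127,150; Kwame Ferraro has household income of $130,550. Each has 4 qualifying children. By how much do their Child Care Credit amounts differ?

Yuki ($127,150): Child Care Credit: base = 4 × $6,420 = $25,680. $127,150 is $1,450 into a $6,000 phase-out range, leaving 4,550/6,000 of the credit: $25,680 × 4,550/6,000 = $19,474.
Kwame ($130,550): Child Care Credit: base = 4 × $6,420 = $25,680. $130,550 is $4,850 into a $6,000 phase-out range, leaving 1,150/6,000 of the credit: $25,680 × 1,150/6,000 = $4,922.
Difference: |$19,474 − $4,922| = $14,552.

$14,552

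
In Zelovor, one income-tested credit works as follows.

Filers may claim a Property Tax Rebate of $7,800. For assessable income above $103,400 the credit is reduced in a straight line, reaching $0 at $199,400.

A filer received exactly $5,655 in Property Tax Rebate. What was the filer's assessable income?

$5,655 is 5,655/7,800 of the full $7,800, so 2,145/7,800 of the $96,000 range has been used: income = $103,400 + $96,000 × 2,145/7,800 = $129,800.

$129,800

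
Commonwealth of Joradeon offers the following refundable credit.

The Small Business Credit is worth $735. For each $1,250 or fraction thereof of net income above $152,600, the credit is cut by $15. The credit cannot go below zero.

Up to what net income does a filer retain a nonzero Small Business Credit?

$212,600

After 48 increments the reduction is 48 × $15 = $720, leaving $15; one more increment wipes it out. Increment 48 ends at excess 48 × $1,250 = $60,000, so the highest qualifying income is $152,600 + $60,000 = $212,600.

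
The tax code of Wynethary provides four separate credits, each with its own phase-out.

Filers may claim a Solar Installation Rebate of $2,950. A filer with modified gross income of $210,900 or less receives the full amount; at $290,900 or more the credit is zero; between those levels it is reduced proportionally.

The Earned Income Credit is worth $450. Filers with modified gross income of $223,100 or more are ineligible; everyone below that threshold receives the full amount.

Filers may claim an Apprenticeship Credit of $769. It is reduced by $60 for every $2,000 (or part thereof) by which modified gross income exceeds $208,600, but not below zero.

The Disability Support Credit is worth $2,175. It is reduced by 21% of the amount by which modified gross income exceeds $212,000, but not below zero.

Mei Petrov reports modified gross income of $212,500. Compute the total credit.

Solar Installation Rebate: $212,500 is $1,600 into a $80,000 phase-out range, leaving 78,400/80,000 of the credit: $2,950 × 78,400/80,000 = $2,891.
Earned Income Credit: $212,500 is below the $223,100 cutoff, so the full $450 applies.
Apprenticeship Credit: income exceeds $208,600 by $3,900, which is 2 full-or-partial $2,000 increments; reduction = 2 × $60 = $120, leaving $649.
Disability Support Credit: 21% of the $500 excess over $212,000 is $105; credit = $2,175 − $105 = $2,070.
Total: $2,891 + $450 + $649 + $2,070 = $6,060.

$6,060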